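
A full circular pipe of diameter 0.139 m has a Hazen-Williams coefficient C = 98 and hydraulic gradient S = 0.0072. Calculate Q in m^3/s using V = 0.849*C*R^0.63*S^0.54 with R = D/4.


For a full circular pipe, R = D/4 = 0.139/4 = 0.0348 m.
V = 0.849 * 98 * 0.0348^0.63 * 0.0072^0.54
  = 0.849 * 98 * 0.120449 * 0.069656
  = 0.6981 m/s.
Pipe area A = pi*D^2/4 = pi*0.139^2/4 = 0.0152 m^2.
Q = A * V = 0.0152 * 0.6981 = 0.0106 m^3/s.

0.0106


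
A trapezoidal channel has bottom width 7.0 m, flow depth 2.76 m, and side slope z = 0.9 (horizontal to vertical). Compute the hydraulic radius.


For a trapezoidal section with side slope z:
A = (b + z*y)*y = (7.0 + 0.9*2.76)*2.76 = 26.176 m^2.
P = b + 2*y*sqrt(1 + z^2) = 7.0 + 2*2.76*sqrt(1 + 0.9^2) = 14.426 m.
R = A/P = 26.176 / 14.426 = 1.8144 m.

1.8144


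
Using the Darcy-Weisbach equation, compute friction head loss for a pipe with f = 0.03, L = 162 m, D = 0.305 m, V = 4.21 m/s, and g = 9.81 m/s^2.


Darcy-Weisbach equation: h_f = f * (L/D) * V^2/(2g).
f * L/D = 0.03 * 162/0.305 = 15.9344.
V^2/(2g) = 4.21^2 / (2*9.81) = 17.7241 / 19.62 = 0.9034 m.
h_f = 15.9344 * 0.9034 = 14.395 m.

14.395


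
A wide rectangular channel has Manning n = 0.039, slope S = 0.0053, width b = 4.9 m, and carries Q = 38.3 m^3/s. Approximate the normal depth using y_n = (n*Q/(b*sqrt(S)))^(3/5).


We use the wide-channel approximation y_n = (n*Q/(b*sqrt(S)))^(3/5).
sqrt(S) = sqrt(0.0053) = 0.072801.
Numerator: n*Q = 0.039 * 38.3 = 1.4937.
Denominator: b*sqrt(S) = 4.9 * 0.072801 = 0.356725.
arg = 4.1873.
y_n = 4.1873^(3/5) = 2.3613 m.

2.3613


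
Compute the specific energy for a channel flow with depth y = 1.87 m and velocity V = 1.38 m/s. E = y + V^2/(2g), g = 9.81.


Specific energy E = y + V^2/(2g).
Velocity head = V^2/(2g) = 1.38^2 / (2*9.81) = 1.9044 / 19.62 = 0.0971 m.
E = 1.87 + 0.0971 = 1.9671 m.

1.9671


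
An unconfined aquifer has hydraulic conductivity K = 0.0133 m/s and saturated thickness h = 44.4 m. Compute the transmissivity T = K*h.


Transmissivity is defined as T = K * h.
T = 0.0133 * 44.4
  = 0.5905 m^2/s.

0.5905


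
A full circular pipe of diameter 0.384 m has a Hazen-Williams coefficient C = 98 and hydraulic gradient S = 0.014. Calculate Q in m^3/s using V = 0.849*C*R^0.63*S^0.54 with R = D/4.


For a full circular pipe, R = D/4 = 0.384/4 = 0.096 m.
V = 0.849 * 98 * 0.096^0.63 * 0.014^0.54
  = 0.849 * 98 * 0.228471 * 0.099749
  = 1.8962 m/s.
Pipe area A = pi*D^2/4 = pi*0.384^2/4 = 0.1158 m^2.
Q = A * V = 0.1158 * 1.8962 = 0.2196 m^3/s.

0.2196


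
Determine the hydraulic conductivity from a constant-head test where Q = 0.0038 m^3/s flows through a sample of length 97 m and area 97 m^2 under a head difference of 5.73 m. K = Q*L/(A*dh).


From K = Q*L / (A*dh):
Numerator: Q*L = 0.0038 * 97 = 0.3686.
Denominator: A*dh = 97 * 5.73 = 555.81.
K = 0.3686 / 555.81 = 0.000663 m/s.

0.000663


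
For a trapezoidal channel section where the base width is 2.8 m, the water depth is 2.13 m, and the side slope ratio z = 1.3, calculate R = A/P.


For a trapezoidal section with side slope z:
A = (b + z*y)*y = (2.8 + 1.3*2.13)*2.13 = 11.862 m^2.
P = b + 2*y*sqrt(1 + z^2) = 2.8 + 2*2.13*sqrt(1 + 1.3^2) = 9.787 m.
R = A/P = 11.862 / 9.787 = 1.212 m.

1.212


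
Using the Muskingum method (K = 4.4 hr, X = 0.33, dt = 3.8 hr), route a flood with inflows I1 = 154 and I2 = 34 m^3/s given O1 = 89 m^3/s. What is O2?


Muskingum coefficients:
denom = 2*K*(1-X) + dt = 2*4.4*(1-0.33) + 3.8 = 9.696.
C0 = (dt - 2*K*X)/denom = (3.8 - 2*4.4*0.33)/9.696 = 0.0924.
C1 = (dt + 2*K*X)/denom = (3.8 + 2*4.4*0.33)/9.696 = 0.6914.
C2 = (2*K*(1-X) - dt)/denom = 0.2162.
O2 = C0*I2 + C1*I1 + C2*O1
   = 0.0924*34 + 0.6914*154 + 0.2162*89
   = 128.86 m^3/s.

128.86


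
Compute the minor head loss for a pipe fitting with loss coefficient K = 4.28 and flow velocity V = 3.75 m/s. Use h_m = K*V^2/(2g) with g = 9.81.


Minor loss formula: h_m = K * V^2/(2g).
V^2 = 3.75^2 = 14.0625.
V^2/(2g) = 14.0625 / 19.62 = 0.7167 m.
h_m = 4.28 * 0.7167 = 3.0677 m.

3.0677


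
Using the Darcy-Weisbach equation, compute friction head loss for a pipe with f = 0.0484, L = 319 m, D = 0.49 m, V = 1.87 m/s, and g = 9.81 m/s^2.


Darcy-Weisbach equation: h_f = f * (L/D) * V^2/(2g).
f * L/D = 0.0484 * 319/0.49 = 31.5094.
V^2/(2g) = 1.87^2 / (2*9.81) = 3.4969 / 19.62 = 0.1782 m.
h_f = 31.5094 * 0.1782 = 5.616 m.

5.616


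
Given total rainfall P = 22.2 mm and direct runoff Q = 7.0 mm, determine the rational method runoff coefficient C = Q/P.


The runoff coefficient C = runoff depth / rainfall depth.
C = 7.0 / 22.2
  = 0.3153.

0.3153


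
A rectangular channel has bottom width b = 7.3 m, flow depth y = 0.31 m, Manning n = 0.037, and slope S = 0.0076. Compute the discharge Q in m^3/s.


For a rectangular channel, the cross-sectional area A = b * y = 7.3 * 0.31 = 2.26 m^2.
The wetted perimeter P = b + 2y = 7.3 + 2*0.31 = 7.92 m.
Hydraulic radius R = A/P = 2.26/7.92 = 0.2857 m.
Velocity V = (1/n)*R^(2/3)*S^(1/2) = (1/0.037)*0.2857^(2/3)*0.0076^(1/2) = 1.0221 m/s.
Discharge Q = A * V = 2.26 * 1.0221 = 2.313 m^3/s.

2.313


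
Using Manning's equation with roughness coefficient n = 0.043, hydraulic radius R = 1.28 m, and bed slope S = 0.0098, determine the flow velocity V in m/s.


Manning's equation gives V = (1/n) * R^(2/3) * S^(1/2).
First, compute R^(2/3) = 1.28^(2/3) = 1.1789.
Next, S^(1/2) = 0.0098^(1/2) = 0.098995.
Then 1/n = 1/0.043 = 23.26.
V = 23.26 * 1.1789 * 0.098995 = 2.7141 m/s.

2.7141


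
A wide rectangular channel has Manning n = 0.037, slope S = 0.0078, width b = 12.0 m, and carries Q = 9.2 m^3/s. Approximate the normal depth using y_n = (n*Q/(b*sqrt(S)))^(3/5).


We use the wide-channel approximation y_n = (n*Q/(b*sqrt(S)))^(3/5).
sqrt(S) = sqrt(0.0078) = 0.088318.
Numerator: n*Q = 0.037 * 9.2 = 0.3404.
Denominator: b*sqrt(S) = 12.0 * 0.088318 = 1.059816.
arg = 0.3212.
y_n = 0.3212^(3/5) = 0.5059 m.

0.5059


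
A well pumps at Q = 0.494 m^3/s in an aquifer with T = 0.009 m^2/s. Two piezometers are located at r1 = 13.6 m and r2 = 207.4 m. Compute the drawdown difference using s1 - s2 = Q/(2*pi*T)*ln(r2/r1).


Thiem equation: s1 - s2 = Q/(2*pi*T) * ln(r2/r1).
ln(r2/r1) = ln(207.4/13.6) = 2.7246.
Q/(2*pi*T) = 0.494 / (2*pi*0.009) = 0.494 / 0.0565 = 8.7358.
s1 - s2 = 8.7358 * 2.7246 = 23.8015 m.

23.8015


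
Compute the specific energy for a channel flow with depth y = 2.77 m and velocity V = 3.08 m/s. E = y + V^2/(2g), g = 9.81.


Specific energy E = y + V^2/(2g).
Velocity head = V^2/(2g) = 3.08^2 / (2*9.81) = 9.4864 / 19.62 = 0.4835 m.
E = 2.77 + 0.4835 = 3.2535 m.

3.2535


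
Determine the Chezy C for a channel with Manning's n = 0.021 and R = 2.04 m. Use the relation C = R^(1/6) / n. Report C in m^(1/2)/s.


The Chezy coefficient relates to Manning's n through C = R^(1/6) / n.
R^(1/6) = 2.04^(1/6) = 1.126173.
C = 1.126173 / 0.021 = 53.63 m^(1/2)/s.

53.63


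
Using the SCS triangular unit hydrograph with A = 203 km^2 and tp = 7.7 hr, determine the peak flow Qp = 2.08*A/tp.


SCS formula: Qp = 2.08 * A / tp.
Qp = 2.08 * 203 / 7.7
   = 422.24 / 7.7
   = 54.84 m^3/s per cm.

54.84


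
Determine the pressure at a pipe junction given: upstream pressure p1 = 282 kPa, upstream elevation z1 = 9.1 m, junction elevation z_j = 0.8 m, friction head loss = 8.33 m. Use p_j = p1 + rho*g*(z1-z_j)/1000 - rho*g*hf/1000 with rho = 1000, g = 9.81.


Junction pressure: p_j = p1 + rho*g*(z1 - z_j)/1000 - rho*g*hf/1000.
Elevation term = 1000*9.81*(9.1 - 0.8)/1000 = 81.423 kPa.
Friction term = 1000*9.81*8.33/1000 = 81.717 kPa.
p_j = 282 + 81.423 - 81.717 = 281.71 kPa.

281.71


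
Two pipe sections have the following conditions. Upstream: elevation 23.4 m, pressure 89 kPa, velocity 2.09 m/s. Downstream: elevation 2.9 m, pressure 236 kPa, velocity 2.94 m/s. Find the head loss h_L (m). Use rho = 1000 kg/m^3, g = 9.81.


Total head at each section: H = z + p/(rho*g) + V^2/(2g).
H1 = 23.4 + 89*1000/(1000*9.81) + 2.09^2/(2*9.81)
   = 23.4 + 9.072 + 0.2226
   = 32.695 m.
H2 = 2.9 + 236*1000/(1000*9.81) + 2.94^2/(2*9.81)
   = 2.9 + 24.057 + 0.4406
   = 27.398 m.
h_L = H1 - H2 = 32.695 - 27.398 = 5.297 m.

5.297


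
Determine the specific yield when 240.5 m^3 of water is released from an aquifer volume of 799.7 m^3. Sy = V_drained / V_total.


Specific yield Sy = Volume drained / Total volume.
Sy = 240.5 / 799.7
   = 0.3007.

0.3007


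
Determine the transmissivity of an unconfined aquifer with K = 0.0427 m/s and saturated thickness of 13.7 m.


Transmissivity is defined as T = K * h.
T = 0.0427 * 13.7
  = 0.585 m^2/s.

0.585


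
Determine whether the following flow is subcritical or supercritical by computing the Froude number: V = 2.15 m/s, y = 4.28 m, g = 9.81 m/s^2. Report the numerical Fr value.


The Froude number is defined as Fr = V / sqrt(g*y).
g*y = 9.81 * 4.28 = 41.9868.
sqrt(g*y) = sqrt(41.9868) = 6.4797.
Fr = 2.15 / 6.4797 = 0.3318.
Since Fr < 1, the flow is subcritical.

0.3318


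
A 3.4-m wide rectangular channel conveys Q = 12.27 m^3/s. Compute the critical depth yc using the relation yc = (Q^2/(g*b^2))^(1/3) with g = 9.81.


Using yc = (Q^2 / (g * b^2))^(1/3):
Q^2 = 12.27^2 = 150.55.
g * b^2 = 9.81 * 3.4^2 = 9.81 * 11.56 = 113.4.
Q^2 / (g*b^2) = 150.55 / 113.4 = 1.3276.
yc = 1.3276^(1/3) = 1.0991 m.

1.0991


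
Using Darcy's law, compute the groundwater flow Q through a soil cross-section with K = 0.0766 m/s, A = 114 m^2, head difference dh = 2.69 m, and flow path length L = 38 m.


Darcy's law: Q = K * A * i, where i = dh/L.
Hydraulic gradient i = 2.69 / 38 = 0.070789.
Q = 0.0766 * 114 * 0.070789
  = 0.6182 m^3/s.

0.6182


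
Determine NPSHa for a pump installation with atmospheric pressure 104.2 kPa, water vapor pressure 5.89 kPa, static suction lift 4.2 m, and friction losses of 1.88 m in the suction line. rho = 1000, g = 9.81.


NPSHa = p_atm/(rho*g) - z_s - hf_s - p_vap/(rho*g).
p_atm/(rho*g) = 104.2*1000 / (1000*9.81) = 10.622 m.
p_vap/(rho*g) = 5.89*1000 / (1000*9.81) = 0.6 m.
NPSHa = 10.622 - 4.2 - 1.88 - 0.6
      = 3.94 m.

3.94


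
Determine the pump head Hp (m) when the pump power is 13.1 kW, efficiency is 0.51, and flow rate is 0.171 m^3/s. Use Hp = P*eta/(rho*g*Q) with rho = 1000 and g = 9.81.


Pump head formula: Hp = P * eta / (rho * g * Q).
Numerator: P * eta = 13.1 * 1000 * 0.51 = 6681.0 W.
Denominator: rho * g * Q = 1000 * 9.81 * 0.171 = 1677.51.
Hp = 6681.0 / 1677.51 = 3.98 m.

3.98


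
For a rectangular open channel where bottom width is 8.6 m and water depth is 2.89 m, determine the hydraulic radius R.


For a rectangular section:
Flow area A = b * y = 8.6 * 2.89 = 24.85 m^2.
Wetted perimeter P = b + 2y = 8.6 + 2*2.89 = 14.38 m.
Hydraulic radius R = A/P = 24.85 / 14.38 = 1.7284 m.

1.7284


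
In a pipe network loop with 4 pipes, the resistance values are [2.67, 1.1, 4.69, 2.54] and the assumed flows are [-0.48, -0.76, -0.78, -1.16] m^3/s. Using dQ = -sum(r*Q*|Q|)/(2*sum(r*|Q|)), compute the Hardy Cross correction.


Numerator terms (r*Q*|Q|): 2.67*-0.48*|-0.48| = -0.6152; 1.1*-0.76*|-0.76| = -0.6354; 4.69*-0.78*|-0.78| = -2.8534; 2.54*-1.16*|-1.16| = -3.4178.
Sum of numerator = -7.5217.
Denominator terms (r*|Q|): 2.67*|-0.48| = 1.2816; 1.1*|-0.76| = 0.836; 4.69*|-0.78| = 3.6582; 2.54*|-1.16| = 2.9464.
2 * sum of denominator = 2 * 8.7222 = 17.4444.
dQ = --7.5217 / 17.4444 = 0.4312 m^3/s.

0.4312


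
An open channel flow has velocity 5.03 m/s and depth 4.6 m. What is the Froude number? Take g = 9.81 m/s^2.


The Froude number is defined as Fr = V / sqrt(g*y).
g*y = 9.81 * 4.6 = 45.126.
sqrt(g*y) = sqrt(45.126) = 6.7176.
Fr = 5.03 / 6.7176 = 0.7488.

0.7488


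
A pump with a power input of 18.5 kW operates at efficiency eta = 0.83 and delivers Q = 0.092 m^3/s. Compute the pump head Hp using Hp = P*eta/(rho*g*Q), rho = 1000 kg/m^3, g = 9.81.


Pump head formula: Hp = P * eta / (rho * g * Q).
Numerator: P * eta = 18.5 * 1000 * 0.83 = 15355.0 W.
Denominator: rho * g * Q = 1000 * 9.81 * 0.092 = 902.52.
Hp = 15355.0 / 902.52 = 17.01 m.

17.01


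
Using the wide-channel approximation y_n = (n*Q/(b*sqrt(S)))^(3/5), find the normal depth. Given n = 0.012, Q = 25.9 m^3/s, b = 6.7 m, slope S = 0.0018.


We use the wide-channel approximation y_n = (n*Q/(b*sqrt(S)))^(3/5).
sqrt(S) = sqrt(0.0018) = 0.042426.
Numerator: n*Q = 0.012 * 25.9 = 0.3108.
Denominator: b*sqrt(S) = 6.7 * 0.042426 = 0.284254.
arg = 1.0934.
y_n = 1.0934^(3/5) = 1.055 m.

1.055


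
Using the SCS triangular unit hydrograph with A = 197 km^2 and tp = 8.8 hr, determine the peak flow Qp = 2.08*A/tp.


SCS formula: Qp = 2.08 * A / tp.
Qp = 2.08 * 197 / 8.8
   = 409.76 / 8.8
   = 46.56 m^3/s per cm.

46.56


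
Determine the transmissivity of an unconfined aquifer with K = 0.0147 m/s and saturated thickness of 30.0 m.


Transmissivity is defined as T = K * h.
T = 0.0147 * 30.0
  = 0.441 m^2/s.

0.441


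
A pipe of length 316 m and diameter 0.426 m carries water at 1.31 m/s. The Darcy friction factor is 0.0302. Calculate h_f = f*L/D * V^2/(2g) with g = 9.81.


Darcy-Weisbach equation: h_f = f * (L/D) * V^2/(2g).
f * L/D = 0.0302 * 316/0.426 = 22.4019.
V^2/(2g) = 1.31^2 / (2*9.81) = 1.7161 / 19.62 = 0.0875 m.
h_f = 22.4019 * 0.0875 = 1.959 m.

1.959


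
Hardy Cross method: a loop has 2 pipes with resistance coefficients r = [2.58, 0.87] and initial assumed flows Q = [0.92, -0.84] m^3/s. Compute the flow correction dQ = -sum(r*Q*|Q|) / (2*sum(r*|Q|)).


Numerator terms (r*Q*|Q|): 2.58*0.92*|0.92| = 2.1837; 0.87*-0.84*|-0.84| = -0.6139.
Sum of numerator = 1.5698.
Denominator terms (r*|Q|): 2.58*|0.92| = 2.3736; 0.87*|-0.84| = 0.7308.
2 * sum of denominator = 2 * 3.1044 = 6.2088.
dQ = -1.5698 / 6.2088 = -0.2528 m^3/s.

-0.2528


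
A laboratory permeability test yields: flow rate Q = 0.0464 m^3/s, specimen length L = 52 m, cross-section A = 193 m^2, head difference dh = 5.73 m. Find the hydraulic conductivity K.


From K = Q*L / (A*dh):
Numerator: Q*L = 0.0464 * 52 = 2.4128.
Denominator: A*dh = 193 * 5.73 = 1105.89.
K = 2.4128 / 1105.89 = 0.002182 m/s.

0.002182


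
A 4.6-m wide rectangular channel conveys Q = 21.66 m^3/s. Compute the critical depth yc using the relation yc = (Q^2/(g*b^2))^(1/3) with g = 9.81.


Using yc = (Q^2 / (g * b^2))^(1/3):
Q^2 = 21.66^2 = 469.16.
g * b^2 = 9.81 * 4.6^2 = 9.81 * 21.16 = 207.58.
Q^2 / (g*b^2) = 469.16 / 207.58 = 2.2601.
yc = 2.2601^(1/3) = 1.3123 m.

1.3123


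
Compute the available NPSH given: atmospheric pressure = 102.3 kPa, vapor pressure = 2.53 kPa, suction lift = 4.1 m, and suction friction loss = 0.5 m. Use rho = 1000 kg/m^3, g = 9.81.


NPSHa = p_atm/(rho*g) - z_s - hf_s - p_vap/(rho*g).
p_atm/(rho*g) = 102.3*1000 / (1000*9.81) = 10.428 m.
p_vap/(rho*g) = 2.53*1000 / (1000*9.81) = 0.258 m.
NPSHa = 10.428 - 4.1 - 0.5 - 0.258
      = 5.57 m.

5.57


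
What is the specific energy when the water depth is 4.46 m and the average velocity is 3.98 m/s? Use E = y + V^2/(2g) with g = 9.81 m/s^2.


Specific energy E = y + V^2/(2g).
Velocity head = V^2/(2g) = 3.98^2 / (2*9.81) = 15.8404 / 19.62 = 0.8074 m.
E = 4.46 + 0.8074 = 5.2674 m.

5.2674


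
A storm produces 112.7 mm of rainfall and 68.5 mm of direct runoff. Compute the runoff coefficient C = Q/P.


The runoff coefficient C = runoff depth / rainfall depth.
C = 68.5 / 112.7
  = 0.6078.

0.6078


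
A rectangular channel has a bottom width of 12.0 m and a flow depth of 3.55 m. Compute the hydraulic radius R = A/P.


For a rectangular section:
Flow area A = b * y = 12.0 * 3.55 = 42.6 m^2.
Wetted perimeter P = b + 2y = 12.0 + 2*3.55 = 19.1 m.
Hydraulic radius R = A/P = 42.6 / 19.1 = 2.2304 m.

2.2304


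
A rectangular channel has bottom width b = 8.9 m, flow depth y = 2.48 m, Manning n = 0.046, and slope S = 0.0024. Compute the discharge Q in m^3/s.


For a rectangular channel, the cross-sectional area A = b * y = 8.9 * 2.48 = 22.07 m^2.
The wetted perimeter P = b + 2y = 8.9 + 2*2.48 = 13.86 m.
Hydraulic radius R = A/P = 22.07/13.86 = 1.5925 m.
Velocity V = (1/n)*R^(2/3)*S^(1/2) = (1/0.046)*1.5925^(2/3)*0.0024^(1/2) = 1.4523 m/s.
Discharge Q = A * V = 22.07 * 1.4523 = 32.056 m^3/s.

32.056


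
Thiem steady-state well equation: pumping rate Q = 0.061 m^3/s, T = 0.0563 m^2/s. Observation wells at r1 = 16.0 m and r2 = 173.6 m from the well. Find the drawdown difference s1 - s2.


Thiem equation: s1 - s2 = Q/(2*pi*T) * ln(r2/r1).
ln(r2/r1) = ln(173.6/16.0) = 2.3842.
Q/(2*pi*T) = 0.061 / (2*pi*0.0563) = 0.061 / 0.3537 = 0.1724.
s1 - s2 = 0.1724 * 2.3842 = 0.4111 m.

0.4111


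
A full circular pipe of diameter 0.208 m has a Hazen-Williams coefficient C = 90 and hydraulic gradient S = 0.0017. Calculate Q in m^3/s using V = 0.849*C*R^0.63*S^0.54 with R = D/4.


For a full circular pipe, R = D/4 = 0.208/4 = 0.052 m.
V = 0.849 * 90 * 0.052^0.63 * 0.0017^0.54
  = 0.849 * 90 * 0.155268 * 0.031948
  = 0.379 m/s.
Pipe area A = pi*D^2/4 = pi*0.208^2/4 = 0.034 m^2.
Q = A * V = 0.034 * 0.379 = 0.0129 m^3/s.

0.0129


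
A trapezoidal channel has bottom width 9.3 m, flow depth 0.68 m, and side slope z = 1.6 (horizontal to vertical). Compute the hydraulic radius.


For a trapezoidal section with side slope z:
A = (b + z*y)*y = (9.3 + 1.6*0.68)*0.68 = 7.064 m^2.
P = b + 2*y*sqrt(1 + z^2) = 9.3 + 2*0.68*sqrt(1 + 1.6^2) = 11.866 m.
R = A/P = 7.064 / 11.866 = 0.5953 m.

0.5953


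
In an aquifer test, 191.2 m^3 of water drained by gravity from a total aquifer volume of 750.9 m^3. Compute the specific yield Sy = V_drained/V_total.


Specific yield Sy = Volume drained / Total volume.
Sy = 191.2 / 750.9
   = 0.2546.

0.2546


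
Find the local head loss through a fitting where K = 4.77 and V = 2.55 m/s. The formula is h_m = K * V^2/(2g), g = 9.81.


Minor loss formula: h_m = K * V^2/(2g).
V^2 = 2.55^2 = 6.5025.
V^2/(2g) = 6.5025 / 19.62 = 0.3314 m.
h_m = 4.77 * 0.3314 = 1.5809 m.

1.5809


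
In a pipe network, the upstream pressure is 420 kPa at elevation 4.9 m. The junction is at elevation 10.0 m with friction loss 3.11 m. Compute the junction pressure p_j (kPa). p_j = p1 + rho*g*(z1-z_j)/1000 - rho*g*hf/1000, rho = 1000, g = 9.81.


Junction pressure: p_j = p1 + rho*g*(z1 - z_j)/1000 - rho*g*hf/1000.
Elevation term = 1000*9.81*(4.9 - 10.0)/1000 = -50.031 kPa.
Friction term = 1000*9.81*3.11/1000 = 30.509 kPa.
p_j = 420 + -50.031 - 30.509 = 339.46 kPa.

339.46


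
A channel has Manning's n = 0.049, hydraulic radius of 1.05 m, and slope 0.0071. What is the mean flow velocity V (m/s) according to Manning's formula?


Manning's equation gives V = (1/n) * R^(2/3) * S^(1/2).
First, compute R^(2/3) = 1.05^(2/3) = 1.0331.
Next, S^(1/2) = 0.0071^(1/2) = 0.084261.
Then 1/n = 1/0.049 = 20.41.
V = 20.41 * 1.0331 * 0.084261 = 1.7765 m/s.

1.7765


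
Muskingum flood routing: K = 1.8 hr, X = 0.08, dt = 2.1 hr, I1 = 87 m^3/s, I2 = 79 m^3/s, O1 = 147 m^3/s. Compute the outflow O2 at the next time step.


Muskingum coefficients:
denom = 2*K*(1-X) + dt = 2*1.8*(1-0.08) + 2.1 = 5.412.
C0 = (dt - 2*K*X)/denom = (2.1 - 2*1.8*0.08)/5.412 = 0.3348.
C1 = (dt + 2*K*X)/denom = (2.1 + 2*1.8*0.08)/5.412 = 0.4412.
C2 = (2*K*(1-X) - dt)/denom = 0.2239.
O2 = C0*I2 + C1*I1 + C2*O1
   = 0.3348*79 + 0.4412*87 + 0.2239*147
   = 97.76 m^3/s.

97.76


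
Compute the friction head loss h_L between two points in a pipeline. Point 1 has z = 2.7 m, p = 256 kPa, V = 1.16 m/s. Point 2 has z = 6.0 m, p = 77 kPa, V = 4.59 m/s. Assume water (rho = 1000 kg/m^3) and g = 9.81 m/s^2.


Total head at each section: H = z + p/(rho*g) + V^2/(2g).
H1 = 2.7 + 256*1000/(1000*9.81) + 1.16^2/(2*9.81)
   = 2.7 + 26.096 + 0.0686
   = 28.864 m.
H2 = 6.0 + 77*1000/(1000*9.81) + 4.59^2/(2*9.81)
   = 6.0 + 7.849 + 1.0738
   = 14.923 m.
h_L = H1 - H2 = 28.864 - 14.923 = 13.941 m.

13.941


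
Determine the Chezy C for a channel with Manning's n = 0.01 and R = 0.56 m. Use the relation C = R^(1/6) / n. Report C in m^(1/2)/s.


The Chezy coefficient relates to Manning's n through C = R^(1/6) / n.
R^(1/6) = 0.56^(1/6) = 0.907886.
C = 0.907886 / 0.01 = 90.79 m^(1/2)/s.

90.79


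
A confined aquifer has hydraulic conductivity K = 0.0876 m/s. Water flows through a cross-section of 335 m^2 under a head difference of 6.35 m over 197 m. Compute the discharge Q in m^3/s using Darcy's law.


Darcy's law: Q = K * A * i, where i = dh/L.
Hydraulic gradient i = 6.35 / 197 = 0.032234.
Q = 0.0876 * 335 * 0.032234
  = 0.9459 m^3/s.

0.9459


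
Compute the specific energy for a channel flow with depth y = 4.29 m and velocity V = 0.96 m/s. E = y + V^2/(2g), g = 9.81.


Specific energy E = y + V^2/(2g).
Velocity head = V^2/(2g) = 0.96^2 / (2*9.81) = 0.9216 / 19.62 = 0.047 m.
E = 4.29 + 0.047 = 4.337 m.

4.337


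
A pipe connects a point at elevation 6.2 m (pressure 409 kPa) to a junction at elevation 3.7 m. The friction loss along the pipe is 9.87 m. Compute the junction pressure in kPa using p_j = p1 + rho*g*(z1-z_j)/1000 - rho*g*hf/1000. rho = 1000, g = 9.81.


Junction pressure: p_j = p1 + rho*g*(z1 - z_j)/1000 - rho*g*hf/1000.
Elevation term = 1000*9.81*(6.2 - 3.7)/1000 = 24.525 kPa.
Friction term = 1000*9.81*9.87/1000 = 96.825 kPa.
p_j = 409 + 24.525 - 96.825 = 336.7 kPa.

336.7


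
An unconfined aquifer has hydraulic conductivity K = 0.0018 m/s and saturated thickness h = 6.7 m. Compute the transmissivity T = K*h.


Transmissivity is defined as T = K * h.
T = 0.0018 * 6.7
  = 0.0121 m^2/s.

0.0121


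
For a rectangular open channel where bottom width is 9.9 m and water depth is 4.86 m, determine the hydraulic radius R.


For a rectangular section:
Flow area A = b * y = 9.9 * 4.86 = 48.11 m^2.
Wetted perimeter P = b + 2y = 9.9 + 2*4.86 = 19.62 m.
Hydraulic radius R = A/P = 48.11 / 19.62 = 2.4523 m.

2.4523


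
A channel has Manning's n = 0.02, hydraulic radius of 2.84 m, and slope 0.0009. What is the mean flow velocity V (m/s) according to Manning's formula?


Manning's equation gives V = (1/n) * R^(2/3) * S^(1/2).
First, compute R^(2/3) = 2.84^(2/3) = 2.0055.
Next, S^(1/2) = 0.0009^(1/2) = 0.03.
Then 1/n = 1/0.02 = 50.0.
V = 50.0 * 2.0055 * 0.03 = 3.0082 m/s.

3.0082


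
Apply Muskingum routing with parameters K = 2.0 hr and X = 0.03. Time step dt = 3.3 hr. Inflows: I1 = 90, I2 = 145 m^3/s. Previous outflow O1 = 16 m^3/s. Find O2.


Muskingum coefficients:
denom = 2*K*(1-X) + dt = 2*2.0*(1-0.03) + 3.3 = 7.18.
C0 = (dt - 2*K*X)/denom = (3.3 - 2*2.0*0.03)/7.18 = 0.4429.
C1 = (dt + 2*K*X)/denom = (3.3 + 2*2.0*0.03)/7.18 = 0.4763.
C2 = (2*K*(1-X) - dt)/denom = 0.0808.
O2 = C0*I2 + C1*I1 + C2*O1
   = 0.4429*145 + 0.4763*90 + 0.0808*16
   = 108.38 m^3/s.

108.38


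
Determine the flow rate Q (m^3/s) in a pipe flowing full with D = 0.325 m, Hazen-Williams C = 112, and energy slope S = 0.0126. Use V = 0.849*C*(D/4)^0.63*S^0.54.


For a full circular pipe, R = D/4 = 0.325/4 = 0.0813 m.
V = 0.849 * 112 * 0.0813^0.63 * 0.0126^0.54
  = 0.849 * 112 * 0.205678 * 0.094232
  = 1.843 m/s.
Pipe area A = pi*D^2/4 = pi*0.325^2/4 = 0.083 m^2.
Q = A * V = 0.083 * 1.843 = 0.1529 m^3/s.

0.1529


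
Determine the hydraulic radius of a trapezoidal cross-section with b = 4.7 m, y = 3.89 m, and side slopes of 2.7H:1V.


For a trapezoidal section with side slope z:
A = (b + z*y)*y = (4.7 + 2.7*3.89)*3.89 = 59.14 m^2.
P = b + 2*y*sqrt(1 + z^2) = 4.7 + 2*3.89*sqrt(1 + 2.7^2) = 27.1 m.
R = A/P = 59.14 / 27.1 = 2.1822 m.

2.1822


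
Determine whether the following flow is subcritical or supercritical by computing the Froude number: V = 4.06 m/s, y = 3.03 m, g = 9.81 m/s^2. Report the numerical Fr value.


The Froude number is defined as Fr = V / sqrt(g*y).
g*y = 9.81 * 3.03 = 29.7243.
sqrt(g*y) = sqrt(29.7243) = 5.452.
Fr = 4.06 / 5.452 = 0.7447.
Since Fr < 1, the flow is subcritical.

0.7447


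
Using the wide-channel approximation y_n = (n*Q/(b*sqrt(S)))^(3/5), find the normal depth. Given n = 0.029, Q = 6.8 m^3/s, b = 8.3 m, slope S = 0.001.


We use the wide-channel approximation y_n = (n*Q/(b*sqrt(S)))^(3/5).
sqrt(S) = sqrt(0.001) = 0.031623.
Numerator: n*Q = 0.029 * 6.8 = 0.1972.
Denominator: b*sqrt(S) = 8.3 * 0.031623 = 0.262471.
arg = 0.7513.
y_n = 0.7513^(3/5) = 0.8424 m.

0.8424


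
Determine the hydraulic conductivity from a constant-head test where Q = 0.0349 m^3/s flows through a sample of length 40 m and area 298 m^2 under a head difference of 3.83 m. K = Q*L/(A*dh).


From K = Q*L / (A*dh):
Numerator: Q*L = 0.0349 * 40 = 1.396.
Denominator: A*dh = 298 * 3.83 = 1141.34.
K = 1.396 / 1141.34 = 0.001223 m/s.

0.001223


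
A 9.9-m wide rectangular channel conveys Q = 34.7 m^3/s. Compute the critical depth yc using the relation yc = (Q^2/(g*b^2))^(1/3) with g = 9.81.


Using yc = (Q^2 / (g * b^2))^(1/3):
Q^2 = 34.7^2 = 1204.09.
g * b^2 = 9.81 * 9.9^2 = 9.81 * 98.01 = 961.48.
Q^2 / (g*b^2) = 1204.09 / 961.48 = 1.2523.
yc = 1.2523^(1/3) = 1.0779 m.

1.0779


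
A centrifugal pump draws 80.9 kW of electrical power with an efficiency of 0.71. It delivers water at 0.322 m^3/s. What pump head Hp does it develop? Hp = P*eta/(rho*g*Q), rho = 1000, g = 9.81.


Pump head formula: Hp = P * eta / (rho * g * Q).
Numerator: P * eta = 80.9 * 1000 * 0.71 = 57439.0 W.
Denominator: rho * g * Q = 1000 * 9.81 * 0.322 = 3158.82.
Hp = 57439.0 / 3158.82 = 18.18 m.

18.18


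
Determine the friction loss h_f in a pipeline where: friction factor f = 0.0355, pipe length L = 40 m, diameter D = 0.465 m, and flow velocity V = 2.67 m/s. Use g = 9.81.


Darcy-Weisbach equation: h_f = f * (L/D) * V^2/(2g).
f * L/D = 0.0355 * 40/0.465 = 3.0538.
V^2/(2g) = 2.67^2 / (2*9.81) = 7.1289 / 19.62 = 0.3633 m.
h_f = 3.0538 * 0.3633 = 1.11 m.

1.11


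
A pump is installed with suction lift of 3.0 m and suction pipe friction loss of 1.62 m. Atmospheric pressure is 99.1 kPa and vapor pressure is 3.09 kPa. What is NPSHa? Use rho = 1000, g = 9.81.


NPSHa = p_atm/(rho*g) - z_s - hf_s - p_vap/(rho*g).
p_atm/(rho*g) = 99.1*1000 / (1000*9.81) = 10.102 m.
p_vap/(rho*g) = 3.09*1000 / (1000*9.81) = 0.315 m.
NPSHa = 10.102 - 3.0 - 1.62 - 0.315
      = 5.17 m.

5.17


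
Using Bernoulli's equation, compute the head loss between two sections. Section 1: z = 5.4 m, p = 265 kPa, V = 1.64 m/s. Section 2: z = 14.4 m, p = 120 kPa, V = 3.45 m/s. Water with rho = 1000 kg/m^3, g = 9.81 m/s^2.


Total head at each section: H = z + p/(rho*g) + V^2/(2g).
H1 = 5.4 + 265*1000/(1000*9.81) + 1.64^2/(2*9.81)
   = 5.4 + 27.013 + 0.1371
   = 32.55 m.
H2 = 14.4 + 120*1000/(1000*9.81) + 3.45^2/(2*9.81)
   = 14.4 + 12.232 + 0.6067
   = 27.239 m.
h_L = H1 - H2 = 32.55 - 27.239 = 5.311 m.

5.311


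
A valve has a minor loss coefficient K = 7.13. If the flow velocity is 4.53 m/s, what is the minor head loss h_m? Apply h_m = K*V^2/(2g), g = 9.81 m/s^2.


Minor loss formula: h_m = K * V^2/(2g).
V^2 = 4.53^2 = 20.5209.
V^2/(2g) = 20.5209 / 19.62 = 1.0459 m.
h_m = 7.13 * 1.0459 = 7.4574 m.

7.4574


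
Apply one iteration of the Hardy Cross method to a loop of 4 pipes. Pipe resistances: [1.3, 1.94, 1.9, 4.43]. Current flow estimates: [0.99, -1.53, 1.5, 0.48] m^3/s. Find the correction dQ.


Numerator terms (r*Q*|Q|): 1.3*0.99*|0.99| = 1.2741; 1.94*-1.53*|-1.53| = -4.5413; 1.9*1.5*|1.5| = 4.275; 4.43*0.48*|0.48| = 1.0207.
Sum of numerator = 2.0285.
Denominator terms (r*|Q|): 1.3*|0.99| = 1.287; 1.94*|-1.53| = 2.9682; 1.9*|1.5| = 2.85; 4.43*|0.48| = 2.1264.
2 * sum of denominator = 2 * 9.2316 = 18.4632.
dQ = -2.0285 / 18.4632 = -0.1099 m^3/s.

-0.1099


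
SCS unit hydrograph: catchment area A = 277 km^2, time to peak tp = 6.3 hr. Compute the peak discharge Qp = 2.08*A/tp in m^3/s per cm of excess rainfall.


SCS formula: Qp = 2.08 * A / tp.
Qp = 2.08 * 277 / 6.3
   = 576.16 / 6.3
   = 91.45 m^3/s per cm.

91.45


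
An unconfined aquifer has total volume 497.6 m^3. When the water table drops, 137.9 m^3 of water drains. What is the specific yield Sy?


Specific yield Sy = Volume drained / Total volume.
Sy = 137.9 / 497.6
   = 0.2771.

0.2771


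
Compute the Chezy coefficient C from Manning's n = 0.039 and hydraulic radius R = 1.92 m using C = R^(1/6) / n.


The Chezy coefficient relates to Manning's n through C = R^(1/6) / n.
R^(1/6) = 1.92^(1/6) = 1.114851.
C = 1.114851 / 0.039 = 28.59 m^(1/2)/s.

28.59


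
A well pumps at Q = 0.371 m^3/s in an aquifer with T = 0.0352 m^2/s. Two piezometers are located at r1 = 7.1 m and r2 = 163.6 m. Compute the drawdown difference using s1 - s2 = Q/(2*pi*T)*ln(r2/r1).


Thiem equation: s1 - s2 = Q/(2*pi*T) * ln(r2/r1).
ln(r2/r1) = ln(163.6/7.1) = 3.1373.
Q/(2*pi*T) = 0.371 / (2*pi*0.0352) = 0.371 / 0.2212 = 1.6775.
s1 - s2 = 1.6775 * 3.1373 = 5.2627 m.

5.2627


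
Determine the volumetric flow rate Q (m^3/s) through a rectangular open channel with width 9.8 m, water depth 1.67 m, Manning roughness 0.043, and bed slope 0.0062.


For a rectangular channel, the cross-sectional area A = b * y = 9.8 * 1.67 = 16.37 m^2.
The wetted perimeter P = b + 2y = 9.8 + 2*1.67 = 13.14 m.
Hydraulic radius R = A/P = 16.37/13.14 = 1.2455 m.
Velocity V = (1/n)*R^(2/3)*S^(1/2) = (1/0.043)*1.2455^(2/3)*0.0062^(1/2) = 2.1198 m/s.
Discharge Q = A * V = 16.37 * 2.1198 = 34.692 m^3/s.

34.692


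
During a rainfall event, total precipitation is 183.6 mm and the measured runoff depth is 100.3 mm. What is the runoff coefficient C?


The runoff coefficient C = runoff depth / rainfall depth.
C = 100.3 / 183.6
  = 0.5463.

0.5463


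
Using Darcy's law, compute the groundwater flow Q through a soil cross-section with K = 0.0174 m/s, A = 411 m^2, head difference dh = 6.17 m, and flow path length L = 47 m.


Darcy's law: Q = K * A * i, where i = dh/L.
Hydraulic gradient i = 6.17 / 47 = 0.131277.
Q = 0.0174 * 411 * 0.131277
  = 0.9388 m^3/s.

0.9388


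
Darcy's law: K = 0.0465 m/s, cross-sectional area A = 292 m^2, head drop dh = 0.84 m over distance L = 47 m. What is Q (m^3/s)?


Darcy's law: Q = K * A * i, where i = dh/L.
Hydraulic gradient i = 0.84 / 47 = 0.017872.
Q = 0.0465 * 292 * 0.017872
  = 0.2427 m^3/s.

0.2427


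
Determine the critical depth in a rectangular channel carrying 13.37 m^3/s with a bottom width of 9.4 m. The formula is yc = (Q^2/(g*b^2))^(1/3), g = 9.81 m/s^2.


Using yc = (Q^2 / (g * b^2))^(1/3):
Q^2 = 13.37^2 = 178.76.
g * b^2 = 9.81 * 9.4^2 = 9.81 * 88.36 = 866.81.
Q^2 / (g*b^2) = 178.76 / 866.81 = 0.2062.
yc = 0.2062^(1/3) = 0.5908 m.

0.5908


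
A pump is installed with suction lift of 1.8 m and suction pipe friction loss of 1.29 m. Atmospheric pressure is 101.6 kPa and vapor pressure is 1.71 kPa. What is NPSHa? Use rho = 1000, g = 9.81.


NPSHa = p_atm/(rho*g) - z_s - hf_s - p_vap/(rho*g).
p_atm/(rho*g) = 101.6*1000 / (1000*9.81) = 10.357 m.
p_vap/(rho*g) = 1.71*1000 / (1000*9.81) = 0.174 m.
NPSHa = 10.357 - 1.8 - 1.29 - 0.174
      = 7.09 m.

7.09


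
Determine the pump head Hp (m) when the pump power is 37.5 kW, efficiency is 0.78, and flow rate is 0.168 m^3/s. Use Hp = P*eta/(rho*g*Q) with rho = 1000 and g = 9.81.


Pump head formula: Hp = P * eta / (rho * g * Q).
Numerator: P * eta = 37.5 * 1000 * 0.78 = 29250.0 W.
Denominator: rho * g * Q = 1000 * 9.81 * 0.168 = 1648.08.
Hp = 29250.0 / 1648.08 = 17.75 m.

17.75


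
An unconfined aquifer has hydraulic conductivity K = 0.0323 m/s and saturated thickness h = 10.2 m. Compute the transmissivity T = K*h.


Transmissivity is defined as T = K * h.
T = 0.0323 * 10.2
  = 0.3295 m^2/s.

0.3295


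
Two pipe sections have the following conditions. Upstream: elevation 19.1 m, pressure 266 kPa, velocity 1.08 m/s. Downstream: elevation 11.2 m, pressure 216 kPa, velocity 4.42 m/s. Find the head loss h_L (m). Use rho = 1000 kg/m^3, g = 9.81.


Total head at each section: H = z + p/(rho*g) + V^2/(2g).
H1 = 19.1 + 266*1000/(1000*9.81) + 1.08^2/(2*9.81)
   = 19.1 + 27.115 + 0.0594
   = 46.275 m.
H2 = 11.2 + 216*1000/(1000*9.81) + 4.42^2/(2*9.81)
   = 11.2 + 22.018 + 0.9957
   = 34.214 m.
h_L = H1 - H2 = 46.275 - 34.214 = 12.061 m.

12.061


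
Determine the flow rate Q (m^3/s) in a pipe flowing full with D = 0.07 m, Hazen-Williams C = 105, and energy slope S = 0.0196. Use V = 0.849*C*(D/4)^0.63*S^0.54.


For a full circular pipe, R = D/4 = 0.07/4 = 0.0175 m.
V = 0.849 * 105 * 0.0175^0.63 * 0.0196^0.54
  = 0.849 * 105 * 0.078183 * 0.119624
  = 0.8337 m/s.
Pipe area A = pi*D^2/4 = pi*0.07^2/4 = 0.0038 m^2.
Q = A * V = 0.0038 * 0.8337 = 0.0032 m^3/s.

0.0032


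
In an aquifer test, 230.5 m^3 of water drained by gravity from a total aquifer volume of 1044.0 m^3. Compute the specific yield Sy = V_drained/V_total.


Specific yield Sy = Volume drained / Total volume.
Sy = 230.5 / 1044.0
   = 0.2208.

0.2208


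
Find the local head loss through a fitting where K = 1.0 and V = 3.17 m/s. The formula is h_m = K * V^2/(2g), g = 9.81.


Minor loss formula: h_m = K * V^2/(2g).
V^2 = 3.17^2 = 10.0489.
V^2/(2g) = 10.0489 / 19.62 = 0.5122 m.
h_m = 1.0 * 0.5122 = 0.5122 m.

0.5122


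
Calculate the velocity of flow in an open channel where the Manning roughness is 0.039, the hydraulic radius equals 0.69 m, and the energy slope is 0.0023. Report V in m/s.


Manning's equation gives V = (1/n) * R^(2/3) * S^(1/2).
First, compute R^(2/3) = 0.69^(2/3) = 0.7808.
Next, S^(1/2) = 0.0023^(1/2) = 0.047958.
Then 1/n = 1/0.039 = 25.64.
V = 25.64 * 0.7808 * 0.047958 = 0.9602 m/s.

0.9602


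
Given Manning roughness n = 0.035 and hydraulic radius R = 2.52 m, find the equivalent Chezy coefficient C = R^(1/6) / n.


The Chezy coefficient relates to Manning's n through C = R^(1/6) / n.
R^(1/6) = 2.52^(1/6) = 1.166541.
C = 1.166541 / 0.035 = 33.33 m^(1/2)/s.

33.33


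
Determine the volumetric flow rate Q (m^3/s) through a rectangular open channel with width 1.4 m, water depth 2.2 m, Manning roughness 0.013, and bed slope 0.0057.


For a rectangular channel, the cross-sectional area A = b * y = 1.4 * 2.2 = 3.08 m^2.
The wetted perimeter P = b + 2y = 1.4 + 2*2.2 = 5.8 m.
Hydraulic radius R = A/P = 3.08/5.8 = 0.531 m.
Velocity V = (1/n)*R^(2/3)*S^(1/2) = (1/0.013)*0.531^(2/3)*0.0057^(1/2) = 3.8084 m/s.
Discharge Q = A * V = 3.08 * 3.8084 = 11.73 m^3/s.

11.73


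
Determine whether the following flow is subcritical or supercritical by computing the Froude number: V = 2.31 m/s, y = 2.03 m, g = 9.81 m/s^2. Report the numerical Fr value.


The Froude number is defined as Fr = V / sqrt(g*y).
g*y = 9.81 * 2.03 = 19.9143.
sqrt(g*y) = sqrt(19.9143) = 4.4625.
Fr = 2.31 / 4.4625 = 0.5176.
Since Fr < 1, the flow is subcritical.

0.5176


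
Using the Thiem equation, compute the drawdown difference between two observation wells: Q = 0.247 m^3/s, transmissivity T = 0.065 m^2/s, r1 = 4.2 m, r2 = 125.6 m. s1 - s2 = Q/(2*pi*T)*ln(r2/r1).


Thiem equation: s1 - s2 = Q/(2*pi*T) * ln(r2/r1).
ln(r2/r1) = ln(125.6/4.2) = 3.398.
Q/(2*pi*T) = 0.247 / (2*pi*0.065) = 0.247 / 0.4084 = 0.6048.
s1 - s2 = 0.6048 * 3.398 = 2.0551 m.

2.0551


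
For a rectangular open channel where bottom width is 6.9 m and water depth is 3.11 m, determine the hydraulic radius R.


For a rectangular section:
Flow area A = b * y = 6.9 * 3.11 = 21.46 m^2.
Wetted perimeter P = b + 2y = 6.9 + 2*3.11 = 13.12 m.
Hydraulic radius R = A/P = 21.46 / 13.12 = 1.6356 m.

1.6356


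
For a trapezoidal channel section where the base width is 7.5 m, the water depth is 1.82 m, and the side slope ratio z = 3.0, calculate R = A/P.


For a trapezoidal section with side slope z:
A = (b + z*y)*y = (7.5 + 3.0*1.82)*1.82 = 23.587 m^2.
P = b + 2*y*sqrt(1 + z^2) = 7.5 + 2*1.82*sqrt(1 + 3.0^2) = 19.011 m.
R = A/P = 23.587 / 19.011 = 1.2407 m.

1.2407


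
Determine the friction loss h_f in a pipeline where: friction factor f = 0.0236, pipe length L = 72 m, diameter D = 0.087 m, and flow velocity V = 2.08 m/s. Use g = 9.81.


Darcy-Weisbach equation: h_f = f * (L/D) * V^2/(2g).
f * L/D = 0.0236 * 72/0.087 = 19.531.
V^2/(2g) = 2.08^2 / (2*9.81) = 4.3264 / 19.62 = 0.2205 m.
h_f = 19.531 * 0.2205 = 4.307 m.

4.307


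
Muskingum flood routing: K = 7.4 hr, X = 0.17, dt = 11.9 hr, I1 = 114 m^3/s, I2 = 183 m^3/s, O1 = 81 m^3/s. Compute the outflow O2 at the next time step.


Muskingum coefficients:
denom = 2*K*(1-X) + dt = 2*7.4*(1-0.17) + 11.9 = 24.184.
C0 = (dt - 2*K*X)/denom = (11.9 - 2*7.4*0.17)/24.184 = 0.388.
C1 = (dt + 2*K*X)/denom = (11.9 + 2*7.4*0.17)/24.184 = 0.5961.
C2 = (2*K*(1-X) - dt)/denom = 0.0159.
O2 = C0*I2 + C1*I1 + C2*O1
   = 0.388*183 + 0.5961*114 + 0.0159*81
   = 140.25 m^3/s.

140.25


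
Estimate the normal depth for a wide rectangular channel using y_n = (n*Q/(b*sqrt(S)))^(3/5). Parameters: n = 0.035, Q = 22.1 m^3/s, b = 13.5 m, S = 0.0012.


We use the wide-channel approximation y_n = (n*Q/(b*sqrt(S)))^(3/5).
sqrt(S) = sqrt(0.0012) = 0.034641.
Numerator: n*Q = 0.035 * 22.1 = 0.7735.
Denominator: b*sqrt(S) = 13.5 * 0.034641 = 0.467653.
arg = 1.654.
y_n = 1.654^(3/5) = 1.3525 m.

1.3525


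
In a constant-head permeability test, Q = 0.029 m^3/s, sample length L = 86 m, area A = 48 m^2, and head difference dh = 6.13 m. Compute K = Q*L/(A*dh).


From K = Q*L / (A*dh):
Numerator: Q*L = 0.029 * 86 = 2.494.
Denominator: A*dh = 48 * 6.13 = 294.24.
K = 2.494 / 294.24 = 0.008476 m/s.

0.008476


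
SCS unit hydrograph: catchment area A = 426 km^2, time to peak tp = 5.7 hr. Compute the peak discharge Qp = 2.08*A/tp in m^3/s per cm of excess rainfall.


SCS formula: Qp = 2.08 * A / tp.
Qp = 2.08 * 426 / 5.7
   = 886.08 / 5.7
   = 155.45 m^3/s per cm.

155.45


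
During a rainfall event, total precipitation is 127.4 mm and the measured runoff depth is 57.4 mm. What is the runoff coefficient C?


The runoff coefficient C = runoff depth / rainfall depth.
C = 57.4 / 127.4
  = 0.4505.

0.4505


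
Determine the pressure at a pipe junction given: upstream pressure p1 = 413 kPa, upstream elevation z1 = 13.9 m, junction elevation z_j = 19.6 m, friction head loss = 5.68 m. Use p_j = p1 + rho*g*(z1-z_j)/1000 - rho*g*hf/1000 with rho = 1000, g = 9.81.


Junction pressure: p_j = p1 + rho*g*(z1 - z_j)/1000 - rho*g*hf/1000.
Elevation term = 1000*9.81*(13.9 - 19.6)/1000 = -55.917 kPa.
Friction term = 1000*9.81*5.68/1000 = 55.721 kPa.
p_j = 413 + -55.917 - 55.721 = 301.36 kPa.

301.36


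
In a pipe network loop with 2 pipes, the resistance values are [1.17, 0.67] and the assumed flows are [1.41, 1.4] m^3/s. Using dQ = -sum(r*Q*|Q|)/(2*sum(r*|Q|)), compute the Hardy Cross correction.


Numerator terms (r*Q*|Q|): 1.17*1.41*|1.41| = 2.3261; 0.67*1.4*|1.4| = 1.3132.
Sum of numerator = 3.6393.
Denominator terms (r*|Q|): 1.17*|1.41| = 1.6497; 0.67*|1.4| = 0.938.
2 * sum of denominator = 2 * 2.5877 = 5.1754.
dQ = -3.6393 / 5.1754 = -0.7032 m^3/s.

-0.7032


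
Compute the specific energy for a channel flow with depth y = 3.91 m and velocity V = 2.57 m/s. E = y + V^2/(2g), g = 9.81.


Specific energy E = y + V^2/(2g).
Velocity head = V^2/(2g) = 2.57^2 / (2*9.81) = 6.6049 / 19.62 = 0.3366 m.
E = 3.91 + 0.3366 = 4.2466 m.

4.2466


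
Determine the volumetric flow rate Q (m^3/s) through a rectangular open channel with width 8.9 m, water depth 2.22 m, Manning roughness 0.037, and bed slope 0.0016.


For a rectangular channel, the cross-sectional area A = b * y = 8.9 * 2.22 = 19.76 m^2.
The wetted perimeter P = b + 2y = 8.9 + 2*2.22 = 13.34 m.
Hydraulic radius R = A/P = 19.76/13.34 = 1.4811 m.
Velocity V = (1/n)*R^(2/3)*S^(1/2) = (1/0.037)*1.4811^(2/3)*0.0016^(1/2) = 1.4047 m/s.
Discharge Q = A * V = 19.76 * 1.4047 = 27.754 m^3/s.

27.754


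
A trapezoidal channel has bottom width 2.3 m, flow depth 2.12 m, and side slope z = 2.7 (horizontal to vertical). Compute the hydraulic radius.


For a trapezoidal section with side slope z:
A = (b + z*y)*y = (2.3 + 2.7*2.12)*2.12 = 17.011 m^2.
P = b + 2*y*sqrt(1 + z^2) = 2.3 + 2*2.12*sqrt(1 + 2.7^2) = 14.508 m.
R = A/P = 17.011 / 14.508 = 1.1725 m.

1.1725


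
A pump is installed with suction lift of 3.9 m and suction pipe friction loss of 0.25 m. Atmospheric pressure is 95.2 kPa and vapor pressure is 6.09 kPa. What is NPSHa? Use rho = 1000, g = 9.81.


NPSHa = p_atm/(rho*g) - z_s - hf_s - p_vap/(rho*g).
p_atm/(rho*g) = 95.2*1000 / (1000*9.81) = 9.704 m.
p_vap/(rho*g) = 6.09*1000 / (1000*9.81) = 0.621 m.
NPSHa = 9.704 - 3.9 - 0.25 - 0.621
      = 4.93 m.

4.93
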